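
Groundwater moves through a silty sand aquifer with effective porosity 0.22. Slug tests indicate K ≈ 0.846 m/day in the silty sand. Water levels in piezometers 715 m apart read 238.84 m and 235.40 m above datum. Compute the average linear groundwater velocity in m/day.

Hydraulic gradient i = (238.84 − 235.40) / 715 = 3.44 / 715 = 0.004811.
Darcy flux q = K · i = 0.8460 × 0.004811 = 0.004070 m/day.
Seepage velocity v = q / n_e = 0.004070 / 0.22 = 0.01850 m/day.

0.0185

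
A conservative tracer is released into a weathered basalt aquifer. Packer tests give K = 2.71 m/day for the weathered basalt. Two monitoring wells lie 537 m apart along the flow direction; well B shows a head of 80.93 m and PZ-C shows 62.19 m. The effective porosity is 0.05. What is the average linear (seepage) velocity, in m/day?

1.89

Hydraulic gradient i = (80.93 − 62.19) / 537 = 18.74 / 537 = 0.03490.
Darcy flux q = K · i = 2.710 × 0.03490 = 0.09457 m/day.
Seepage velocity v = q / n_e = 0.09457 / 0.05 = 1.891 m/day.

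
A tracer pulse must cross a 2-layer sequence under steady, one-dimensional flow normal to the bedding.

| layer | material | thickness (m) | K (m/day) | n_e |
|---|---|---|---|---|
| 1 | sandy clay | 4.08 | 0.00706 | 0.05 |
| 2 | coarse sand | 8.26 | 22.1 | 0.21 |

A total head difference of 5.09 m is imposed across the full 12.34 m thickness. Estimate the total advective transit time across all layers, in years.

0.603

With flow normal to the layers, continuity requires the same specific discharge q through every layer.
Σ(b_i/K_i) = 4.08/0.00706 + 8.26/22.1 = 578.3 d.
q = Δh / Σ(b_i/K_i) = 5.09 / 578.3 = 0.008802 m/day.
In each layer the seepage velocity is v_i = q/n_i, so the layer transit time is t_i = b_i·n_i / q:
  layer 1 (sandy clay): t_1 = 4.08 × 0.05 / 0.008802 = 23.18 d
  layer 2 (coarse sand): t_2 = 8.26 × 0.21 / 0.008802 = 197.1 d
Total t = Σ t_i = 220.2 days = 0.6030 years.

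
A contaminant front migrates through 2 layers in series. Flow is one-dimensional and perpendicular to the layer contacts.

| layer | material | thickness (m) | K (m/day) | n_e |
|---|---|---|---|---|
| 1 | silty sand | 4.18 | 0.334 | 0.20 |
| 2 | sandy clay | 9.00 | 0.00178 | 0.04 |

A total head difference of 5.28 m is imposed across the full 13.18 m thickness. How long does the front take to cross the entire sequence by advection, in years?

With flow normal to the layers, continuity requires the same specific discharge q through every layer.
Σ(b_i/K_i) = 4.18/0.334 + 9.00/0.00178 = 5069 d.
q = Δh / Σ(b_i/K_i) = 5.28 / 5069 = 0.001042 m/day.
In each layer the seepage velocity is v_i = q/n_i, so the layer transit time is t_i = b_i·n_i / q:
  layer 1 (silty sand): t_1 = 4.18 × 0.20 / 0.001042 = 802.5 d
  layer 2 (sandy clay): t_2 = 9.00 × 0.04 / 0.001042 = 345.6 d
Total t = Σ t_i = 1148 days = 3.143 years.

3.14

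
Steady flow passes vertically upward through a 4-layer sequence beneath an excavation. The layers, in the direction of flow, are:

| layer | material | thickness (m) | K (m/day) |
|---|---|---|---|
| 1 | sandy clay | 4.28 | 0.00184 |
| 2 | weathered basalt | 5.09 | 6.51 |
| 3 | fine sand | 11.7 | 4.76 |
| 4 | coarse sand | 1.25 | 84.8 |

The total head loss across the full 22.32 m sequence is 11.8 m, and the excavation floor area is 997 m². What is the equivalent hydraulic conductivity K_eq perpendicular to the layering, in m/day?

0.00958

Flow is perpendicular to layering, so the layers act in series and the equivalent K is the thickness-weighted harmonic mean.
Total thickness L = 4.28 + 5.09 + 11.7 + 1.25 = 22.32 m.
Σ(b_i/K_i) = 4.28/0.00184 + 5.09/6.51 + 11.7/4.76 + 1.25/84.8 = 2329 d.
K_eq = L / Σ(b_i/K_i) = 22.32 / 2329 = 0.009582 m/day.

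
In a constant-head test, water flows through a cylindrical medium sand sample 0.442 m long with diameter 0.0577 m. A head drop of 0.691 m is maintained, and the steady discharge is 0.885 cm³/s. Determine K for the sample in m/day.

Cross-sectional area A = π·(d/2)² = π × (0.0577/2)² = 0.002615 m².
Convert discharge: 0.885 cm³/s = 8.850e-07 m³/s.
Darcy's law rearranged: K = Q·L / (A·Δh) = 8.850e-07 × 0.442 / (0.002615 × 0.691) = 0.0002165 m/s = 18.71 m/day.

18.7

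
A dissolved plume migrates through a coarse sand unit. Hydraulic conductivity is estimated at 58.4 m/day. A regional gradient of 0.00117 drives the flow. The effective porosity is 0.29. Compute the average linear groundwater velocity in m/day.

Hydraulic gradient i = 0.00117.
Darcy flux q = K · i = 58.40 × 0.001170 = 0.06833 m/day.
Seepage velocity v = q / n_e = 0.06833 / 0.29 = 0.2356 m/day.

0.236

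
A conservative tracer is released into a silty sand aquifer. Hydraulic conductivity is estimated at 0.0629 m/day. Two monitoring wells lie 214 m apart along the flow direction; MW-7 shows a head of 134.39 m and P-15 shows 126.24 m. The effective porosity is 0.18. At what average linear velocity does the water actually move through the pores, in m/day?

0.0133

Hydraulic gradient i = (134.39 − 126.24) / 214 = 8.15 / 214 = 0.03808.
Darcy flux q = K · i = 0.06290 × 0.03808 = 0.002395 m/day.
Seepage velocity v = q / n_e = 0.002395 / 0.18 = 0.01331 m/day.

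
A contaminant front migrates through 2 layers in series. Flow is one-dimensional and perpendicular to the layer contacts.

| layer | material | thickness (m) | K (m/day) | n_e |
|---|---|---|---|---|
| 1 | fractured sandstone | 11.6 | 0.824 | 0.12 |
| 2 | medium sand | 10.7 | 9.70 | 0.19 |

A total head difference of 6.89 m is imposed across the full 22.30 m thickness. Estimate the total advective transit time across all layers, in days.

With flow normal to the layers, continuity requires the same specific discharge q through every layer.
Σ(b_i/K_i) = 11.6/0.824 + 10.7/9.70 = 15.18 d.
q = Δh / Σ(b_i/K_i) = 6.89 / 15.18 = 0.4539 m/day.
In each layer the seepage velocity is v_i = q/n_i, so the layer transit time is t_i = b_i·n_i / q:
  layer 1 (fractured sandstone): t_1 = 11.6 × 0.12 / 0.4539 = 3.067 d
  layer 2 (medium sand): t_2 = 10.7 × 0.19 / 0.4539 = 4.479 d
Total t = Σ t_i = 7.546 days.

7.55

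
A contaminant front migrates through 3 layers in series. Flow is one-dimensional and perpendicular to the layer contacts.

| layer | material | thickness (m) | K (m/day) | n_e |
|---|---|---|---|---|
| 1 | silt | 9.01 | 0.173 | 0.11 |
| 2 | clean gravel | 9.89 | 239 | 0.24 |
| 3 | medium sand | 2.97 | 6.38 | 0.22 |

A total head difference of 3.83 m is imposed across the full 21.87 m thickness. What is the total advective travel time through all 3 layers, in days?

With flow normal to the layers, continuity requires the same specific discharge q through every layer.
Σ(b_i/K_i) = 9.01/0.173 + 9.89/239 + 2.97/6.38 = 52.59 d.
q = Δh / Σ(b_i/K_i) = 3.83 / 52.59 = 0.07283 m/day.
In each layer the seepage velocity is v_i = q/n_i, so the layer transit time is t_i = b_i·n_i / q:
  layer 1 (silt): t_1 = 9.01 × 0.11 / 0.07283 = 13.61 d
  layer 2 (clean gravel): t_2 = 9.89 × 0.24 / 0.07283 = 32.59 d
  layer 3 (medium sand): t_3 = 2.97 × 0.22 / 0.07283 = 8.972 d
Total t = Σ t_i = 55.17 days.

55.2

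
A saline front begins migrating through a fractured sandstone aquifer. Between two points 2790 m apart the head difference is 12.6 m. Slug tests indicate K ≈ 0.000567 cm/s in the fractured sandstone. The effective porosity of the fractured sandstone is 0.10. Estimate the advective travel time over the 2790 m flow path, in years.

Convert K: 0.000567 cm/s × 864 = 0.4899 m/day.
Hydraulic gradient i = Δh / L = 12.6 / 2790 = 0.004516.
Darcy flux q = K · i = 0.4899 × 0.004516 = 0.002212 m/day.
Seepage velocity v = q / n_e = 0.002212 / 0.10 = 0.02212 m/day.
Travel time t = L / v = 2790 / 0.02212 = 1.261e+05 days = 345.3 years.

345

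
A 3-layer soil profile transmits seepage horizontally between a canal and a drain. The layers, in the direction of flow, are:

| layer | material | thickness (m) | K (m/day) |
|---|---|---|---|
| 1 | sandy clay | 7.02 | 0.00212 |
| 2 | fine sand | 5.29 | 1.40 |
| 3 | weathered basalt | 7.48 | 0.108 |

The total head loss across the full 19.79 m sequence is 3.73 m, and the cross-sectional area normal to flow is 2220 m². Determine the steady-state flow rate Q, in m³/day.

Flow is perpendicular to layering, so the layers act in series and the equivalent K is the thickness-weighted harmonic mean.
Total thickness L = 7.02 + 5.29 + 7.48 = 19.79 m.
Σ(b_i/K_i) = 7.02/0.00212 + 5.29/1.40 + 7.48/0.108 = 3384 d.
K_eq = L / Σ(b_i/K_i) = 19.79 / 3384 = 0.005847 m/day.
Q = K_eq · A · (Δh/L) = 0.005847 × 2220 × (3.73/19.79) = 2.447 m³/day.

2.45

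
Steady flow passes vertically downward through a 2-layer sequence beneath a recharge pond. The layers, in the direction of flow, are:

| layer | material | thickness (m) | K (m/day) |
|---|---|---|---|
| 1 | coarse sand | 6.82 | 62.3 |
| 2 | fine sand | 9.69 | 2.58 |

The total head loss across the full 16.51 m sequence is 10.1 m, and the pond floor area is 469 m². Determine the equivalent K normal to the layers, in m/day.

4.27

Flow is perpendicular to layering, so the layers act in series and the equivalent K is the thickness-weighted harmonic mean.
Total thickness L = 6.82 + 9.69 = 16.51 m.
Σ(b_i/K_i) = 6.82/62.3 + 9.69/2.58 = 3.865 d.
K_eq = L / Σ(b_i/K_i) = 16.51 / 3.865 = 4.271 m/day.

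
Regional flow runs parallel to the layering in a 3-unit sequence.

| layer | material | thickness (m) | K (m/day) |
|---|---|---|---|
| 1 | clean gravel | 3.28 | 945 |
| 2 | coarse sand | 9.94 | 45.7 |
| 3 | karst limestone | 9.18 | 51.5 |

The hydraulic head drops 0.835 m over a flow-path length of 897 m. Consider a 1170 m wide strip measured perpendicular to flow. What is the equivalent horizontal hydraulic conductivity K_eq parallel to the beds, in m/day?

Flow is parallel to layering, so each bed carries its own Darcy discharge and the transmissivities add.
Σ(K_i·b_i) = 945×3.28 + 45.7×9.94 + 51.5×9.18 = 4027 m²/day.
Total thickness b = 22.40 m, so K_eq = Σ(K_i·b_i)/b = 179.8 m/day.

180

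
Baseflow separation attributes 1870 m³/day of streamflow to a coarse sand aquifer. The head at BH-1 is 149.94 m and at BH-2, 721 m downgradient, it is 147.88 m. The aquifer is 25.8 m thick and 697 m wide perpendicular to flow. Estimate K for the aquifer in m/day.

Cross-sectional area A = 697 × 25.8 = 17983 m².
Hydraulic gradient i = (149.94 − 147.88) / 721 = 2.06 / 721 = 0.002857.
From Q = K·A·i, K = Q / (A·i) = 1870 / (17983 × 0.002857) = 36.40 m/day.

36.4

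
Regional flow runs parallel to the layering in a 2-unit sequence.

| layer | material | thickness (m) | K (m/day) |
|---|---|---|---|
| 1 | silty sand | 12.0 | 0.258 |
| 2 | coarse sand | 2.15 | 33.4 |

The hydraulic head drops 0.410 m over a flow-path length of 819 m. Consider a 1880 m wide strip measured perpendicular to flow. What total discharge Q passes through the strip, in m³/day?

70.5

Flow is parallel to layering, so each bed carries its own Darcy discharge and the transmissivities add.
Σ(K_i·b_i) = 0.258×12.0 + 33.4×2.15 = 74.91 m²/day.
Hydraulic gradient i = Δh / L = 0.410 / 819 = 0.0005006.
Q = Σ(K_i·b_i) · W · i = 74.91 × 1880 × 0.0005006 = 70.50 m³/day.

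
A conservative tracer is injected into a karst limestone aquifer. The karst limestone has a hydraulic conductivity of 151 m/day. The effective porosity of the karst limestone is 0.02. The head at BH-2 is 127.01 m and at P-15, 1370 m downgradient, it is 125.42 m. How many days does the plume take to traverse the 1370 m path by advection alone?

156

Hydraulic gradient i = (127.01 − 125.42) / 1370 = 1.59 / 1370 = 0.001161.
Darcy flux q = K · i = 151.0 × 0.001161 = 0.1752 m/day.
Seepage velocity v = q / n_e = 0.1752 / 0.02 = 8.762 m/day.
Travel time t = L / v = 1370 / 8.762 = 156.3 days.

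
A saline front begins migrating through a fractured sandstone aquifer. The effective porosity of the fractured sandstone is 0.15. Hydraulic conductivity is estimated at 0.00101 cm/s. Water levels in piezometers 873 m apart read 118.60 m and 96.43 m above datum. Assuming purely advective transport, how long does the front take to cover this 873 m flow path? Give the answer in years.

Convert K: 0.00101 cm/s × 864 = 0.8726 m/day.
Hydraulic gradient i = (118.60 − 96.43) / 873 = 22.17 / 873 = 0.02540.
Darcy flux q = K · i = 0.8726 × 0.02540 = 0.02216 m/day.
Seepage velocity v = q / n_e = 0.02216 / 0.15 = 0.1477 m/day.
Travel time t = L / v = 873 / 0.1477 = 5909 days = 16.18 years.

16.2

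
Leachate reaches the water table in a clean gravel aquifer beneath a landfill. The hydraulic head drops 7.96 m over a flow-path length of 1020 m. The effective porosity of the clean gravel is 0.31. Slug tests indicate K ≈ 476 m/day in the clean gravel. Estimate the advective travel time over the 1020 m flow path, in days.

85.1

Hydraulic gradient i = Δh / L = 7.96 / 1020 = 0.007804.
Darcy flux q = K · i = 476.0 × 0.007804 = 3.715 m/day.
Seepage velocity v = q / n_e = 3.715 / 0.31 = 11.98 m/day.
Travel time t = L / v = 1020 / 11.98 = 85.12 days.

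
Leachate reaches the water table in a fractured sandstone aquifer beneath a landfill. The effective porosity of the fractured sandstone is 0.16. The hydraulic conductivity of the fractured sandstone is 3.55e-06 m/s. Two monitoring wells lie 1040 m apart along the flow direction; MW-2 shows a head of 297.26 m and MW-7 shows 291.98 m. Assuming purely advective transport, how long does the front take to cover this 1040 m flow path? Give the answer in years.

Convert K: 3.55e-06 m/s × 86400 = 0.3067 m/day.
Hydraulic gradient i = (297.26 − 291.98) / 1040 = 5.28 / 1040 = 0.005077.
Darcy flux q = K · i = 0.3067 × 0.005077 = 0.001557 m/day.
Seepage velocity v = q / n_e = 0.001557 / 0.16 = 0.009732 m/day.
Travel time t = L / v = 1040 / 0.009732 = 1.069e+05 days = 292.6 years.

293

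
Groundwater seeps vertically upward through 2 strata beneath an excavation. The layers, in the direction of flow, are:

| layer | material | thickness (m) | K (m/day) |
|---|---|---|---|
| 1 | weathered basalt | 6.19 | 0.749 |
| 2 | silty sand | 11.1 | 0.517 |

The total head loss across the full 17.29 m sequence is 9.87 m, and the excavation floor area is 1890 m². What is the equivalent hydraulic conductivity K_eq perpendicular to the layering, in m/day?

Flow is perpendicular to layering, so the layers act in series and the equivalent K is the thickness-weighted harmonic mean.
Total thickness L = 6.19 + 11.1 = 17.29 m.
Σ(b_i/K_i) = 6.19/0.749 + 11.1/0.517 = 29.73 d.
K_eq = L / Σ(b_i/K_i) = 17.29 / 29.73 = 0.5815 m/day.

0.581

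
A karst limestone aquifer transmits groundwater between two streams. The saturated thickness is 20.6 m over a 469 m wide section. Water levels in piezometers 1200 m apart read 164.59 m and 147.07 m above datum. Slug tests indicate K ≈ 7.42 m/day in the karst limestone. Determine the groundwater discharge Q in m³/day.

1050

Cross-sectional area A = 469 × 20.6 = 9661 m².
Hydraulic gradient i = (164.59 − 147.07) / 1200 = 17.52 / 1200 = 0.01460.
Darcy's law: Q = K · A · i = 7.420 × 9661 × 0.01460 = 1047 m³/day.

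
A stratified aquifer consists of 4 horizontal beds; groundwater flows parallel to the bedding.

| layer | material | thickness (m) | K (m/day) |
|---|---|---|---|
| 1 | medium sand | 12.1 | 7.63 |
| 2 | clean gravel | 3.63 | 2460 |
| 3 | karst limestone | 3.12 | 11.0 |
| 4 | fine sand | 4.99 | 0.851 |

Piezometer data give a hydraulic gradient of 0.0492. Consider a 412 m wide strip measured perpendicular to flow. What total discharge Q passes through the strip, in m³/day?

184000

Flow is parallel to layering, so each bed carries its own Darcy discharge and the transmissivities add.
Σ(K_i·b_i) = 7.63×12.1 + 2460×3.63 + 11.0×3.12 + 0.851×4.99 = 9061 m²/day.
Hydraulic gradient i = 0.0492.
Q = Σ(K_i·b_i) · W · i = 9061 × 412 × 0.04920 = 1.837e+05 m³/day.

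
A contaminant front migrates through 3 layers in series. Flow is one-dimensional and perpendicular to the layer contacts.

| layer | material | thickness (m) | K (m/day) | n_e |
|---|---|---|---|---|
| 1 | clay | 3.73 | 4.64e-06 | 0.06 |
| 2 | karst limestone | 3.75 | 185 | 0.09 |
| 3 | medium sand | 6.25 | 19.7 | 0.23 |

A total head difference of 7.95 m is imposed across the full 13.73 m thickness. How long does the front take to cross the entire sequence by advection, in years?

With flow normal to the layers, continuity requires the same specific discharge q through every layer.
Σ(b_i/K_i) = 3.73/4.64e-06 + 3.75/185 + 6.25/19.7 = 8.039e+05 d.
q = Δh / Σ(b_i/K_i) = 7.95 / 8.039e+05 = 9.890e-06 m/day.
In each layer the seepage velocity is v_i = q/n_i, so the layer transit time is t_i = b_i·n_i / q:
  layer 1 (clay): t_1 = 3.73 × 0.06 / 9.890e-06 = 22630 d
  layer 2 (karst limestone): t_2 = 3.75 × 0.09 / 9.890e-06 = 34127 d
  layer 3 (medium sand): t_3 = 6.25 × 0.23 / 9.890e-06 = 1.454e+05 d
Total t = Σ t_i = 2.021e+05 days = 553.4 years.

553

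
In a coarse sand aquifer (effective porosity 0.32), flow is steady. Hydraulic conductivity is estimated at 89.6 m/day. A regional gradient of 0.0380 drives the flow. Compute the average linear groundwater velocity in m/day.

10.6

Hydraulic gradient i = 0.0380.
Darcy flux q = K · i = 89.60 × 0.03800 = 3.405 m/day.
Seepage velocity v = q / n_e = 3.405 / 0.32 = 10.64 m/day.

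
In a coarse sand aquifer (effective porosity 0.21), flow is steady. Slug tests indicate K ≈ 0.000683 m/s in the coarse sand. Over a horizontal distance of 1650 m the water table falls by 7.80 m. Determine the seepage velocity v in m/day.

Convert K: 0.000683 m/s × 86400 = 59.01 m/day.
Hydraulic gradient i = Δh / L = 7.80 / 1650 = 0.004727.
Darcy flux q = K · i = 59.01 × 0.004727 = 0.2790 m/day.
Seepage velocity v = q / n_e = 0.2790 / 0.21 = 1.328 m/day.

1.33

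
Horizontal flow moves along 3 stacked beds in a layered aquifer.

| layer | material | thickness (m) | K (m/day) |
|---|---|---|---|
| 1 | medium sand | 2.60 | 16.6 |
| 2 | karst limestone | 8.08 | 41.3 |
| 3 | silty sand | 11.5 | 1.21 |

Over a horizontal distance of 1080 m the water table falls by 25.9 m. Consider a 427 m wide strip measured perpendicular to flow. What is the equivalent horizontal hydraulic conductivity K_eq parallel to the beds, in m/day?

17.6

Flow is parallel to layering, so each bed carries its own Darcy discharge and the transmissivities add.
Σ(K_i·b_i) = 16.6×2.60 + 41.3×8.08 + 1.21×11.5 = 390.8 m²/day.
Total thickness b = 22.18 m, so K_eq = Σ(K_i·b_i)/b = 17.62 m/day.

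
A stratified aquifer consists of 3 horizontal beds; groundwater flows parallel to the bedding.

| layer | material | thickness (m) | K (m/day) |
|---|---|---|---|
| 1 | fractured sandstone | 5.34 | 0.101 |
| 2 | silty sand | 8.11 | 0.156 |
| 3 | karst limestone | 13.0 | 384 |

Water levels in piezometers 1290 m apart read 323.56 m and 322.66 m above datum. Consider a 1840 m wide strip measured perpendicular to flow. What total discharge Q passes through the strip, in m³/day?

6410

Flow is parallel to layering, so each bed carries its own Darcy discharge and the transmissivities add.
Σ(K_i·b_i) = 0.101×5.34 + 0.156×8.11 + 384×13.0 = 4994 m²/day.
Hydraulic gradient i = (323.56 − 322.66) / 1290 = 0.9 / 1290 = 0.0006977.
Q = Σ(K_i·b_i) · W · i = 4994 × 1840 × 0.0006977 = 6411 m³/day.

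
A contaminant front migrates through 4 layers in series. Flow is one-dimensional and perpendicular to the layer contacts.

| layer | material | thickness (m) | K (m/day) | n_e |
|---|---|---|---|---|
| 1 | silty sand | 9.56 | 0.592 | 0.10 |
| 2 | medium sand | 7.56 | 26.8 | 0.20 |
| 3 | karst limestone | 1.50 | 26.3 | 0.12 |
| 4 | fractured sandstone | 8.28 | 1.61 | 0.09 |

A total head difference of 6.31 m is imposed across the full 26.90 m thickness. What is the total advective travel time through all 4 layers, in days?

With flow normal to the layers, continuity requires the same specific discharge q through every layer.
Σ(b_i/K_i) = 9.56/0.592 + 7.56/26.8 + 1.50/26.3 + 8.28/1.61 = 21.63 d.
q = Δh / Σ(b_i/K_i) = 6.31 / 21.63 = 0.2917 m/day.
In each layer the seepage velocity is v_i = q/n_i, so the layer transit time is t_i = b_i·n_i / q:
  layer 1 (silty sand): t_1 = 9.56 × 0.10 / 0.2917 = 3.277 d
  layer 2 (medium sand): t_2 = 7.56 × 0.20 / 0.2917 = 5.183 d
  layer 3 (karst limestone): t_3 = 1.50 × 0.12 / 0.2917 = 0.6170 d
  layer 4 (fractured sandstone): t_4 = 8.28 × 0.09 / 0.2917 = 2.555 d
Total t = Σ t_i = 11.63 days.

11.6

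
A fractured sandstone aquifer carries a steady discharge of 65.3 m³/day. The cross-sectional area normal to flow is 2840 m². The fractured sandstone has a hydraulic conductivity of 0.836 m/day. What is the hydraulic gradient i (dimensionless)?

0.0275

From Q = K·A·i, i = Q / (K·A) = 65.3 / (0.8360 × 2840) = 0.02750.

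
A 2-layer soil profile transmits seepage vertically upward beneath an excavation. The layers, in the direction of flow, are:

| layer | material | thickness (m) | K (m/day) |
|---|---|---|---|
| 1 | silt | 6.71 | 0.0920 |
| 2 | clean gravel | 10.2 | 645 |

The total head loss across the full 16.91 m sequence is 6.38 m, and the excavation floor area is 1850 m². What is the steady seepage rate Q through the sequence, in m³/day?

162

Flow is perpendicular to layering, so the layers act in series and the equivalent K is the thickness-weighted harmonic mean.
Total thickness L = 6.71 + 10.2 = 16.91 m.
Σ(b_i/K_i) = 6.71/0.0920 + 10.2/645 = 72.95 d.
K_eq = L / Σ(b_i/K_i) = 16.91 / 72.95 = 0.2318 m/day.
Q = K_eq · A · (Δh/L) = 0.2318 × 1850 × (6.38/16.91) = 161.8 m³/day.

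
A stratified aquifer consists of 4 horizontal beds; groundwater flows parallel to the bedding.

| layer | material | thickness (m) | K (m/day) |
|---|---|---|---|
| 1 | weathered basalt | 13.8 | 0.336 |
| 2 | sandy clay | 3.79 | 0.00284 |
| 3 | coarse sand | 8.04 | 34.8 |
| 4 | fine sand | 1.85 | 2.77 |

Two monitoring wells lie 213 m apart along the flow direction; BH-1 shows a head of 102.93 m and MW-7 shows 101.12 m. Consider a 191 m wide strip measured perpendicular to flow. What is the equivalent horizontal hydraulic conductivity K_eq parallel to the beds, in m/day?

10.5

Flow is parallel to layering, so each bed carries its own Darcy discharge and the transmissivities add.
Σ(K_i·b_i) = 0.336×13.8 + 0.00284×3.79 + 34.8×8.04 + 2.77×1.85 = 289.6 m²/day.
Total thickness b = 27.48 m, so K_eq = Σ(K_i·b_i)/b = 10.54 m/day.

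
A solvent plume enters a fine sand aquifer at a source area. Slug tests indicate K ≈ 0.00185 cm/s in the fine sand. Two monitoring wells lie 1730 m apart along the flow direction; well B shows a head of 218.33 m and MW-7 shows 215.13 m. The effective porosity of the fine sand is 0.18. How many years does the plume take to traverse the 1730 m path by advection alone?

Convert K: 0.00185 cm/s × 864 = 1.598 m/day.
Hydraulic gradient i = (218.33 − 215.13) / 1730 = 3.2 / 1730 = 0.001850.
Darcy flux q = K · i = 1.598 × 0.001850 = 0.002957 m/day.
Seepage velocity v = q / n_e = 0.002957 / 0.18 = 0.01643 m/day.
Travel time t = L / v = 1730 / 0.01643 = 1.053e+05 days = 288.4 years.

288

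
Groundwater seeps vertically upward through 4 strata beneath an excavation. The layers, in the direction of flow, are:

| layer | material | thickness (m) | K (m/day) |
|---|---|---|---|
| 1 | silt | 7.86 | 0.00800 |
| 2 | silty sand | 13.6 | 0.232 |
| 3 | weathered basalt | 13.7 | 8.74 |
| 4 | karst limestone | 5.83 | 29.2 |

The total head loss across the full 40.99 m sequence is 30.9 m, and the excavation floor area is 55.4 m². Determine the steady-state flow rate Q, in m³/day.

1.64

Flow is perpendicular to layering, so the layers act in series and the equivalent K is the thickness-weighted harmonic mean.
Total thickness L = 7.86 + 13.6 + 13.7 + 5.83 = 40.99 m.
Σ(b_i/K_i) = 7.86/0.00800 + 13.6/0.232 + 13.7/8.74 + 5.83/29.2 = 1043 d.
K_eq = L / Σ(b_i/K_i) = 40.99 / 1043 = 0.03930 m/day.
Q = K_eq · A · (Δh/L) = 0.03930 × 55.4 × (30.9/40.99) = 1.641 m³/day.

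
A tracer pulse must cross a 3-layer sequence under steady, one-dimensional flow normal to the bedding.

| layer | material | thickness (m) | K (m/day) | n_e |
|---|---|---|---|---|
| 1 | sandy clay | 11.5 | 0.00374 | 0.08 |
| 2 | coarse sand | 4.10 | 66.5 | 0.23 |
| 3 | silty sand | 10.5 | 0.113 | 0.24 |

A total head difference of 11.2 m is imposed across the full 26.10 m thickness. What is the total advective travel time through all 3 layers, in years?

3.39

With flow normal to the layers, continuity requires the same specific discharge q through every layer.
Σ(b_i/K_i) = 11.5/0.00374 + 4.10/66.5 + 10.5/0.113 = 3168 d.
q = Δh / Σ(b_i/K_i) = 11.2 / 3168 = 0.003536 m/day.
In each layer the seepage velocity is v_i = q/n_i, so the layer transit time is t_i = b_i·n_i / q:
  layer 1 (sandy clay): t_1 = 11.5 × 0.08 / 0.003536 = 260.2 d
  layer 2 (coarse sand): t_2 = 4.10 × 0.23 / 0.003536 = 266.7 d
  layer 3 (silty sand): t_3 = 10.5 × 0.24 / 0.003536 = 712.8 d
Total t = Σ t_i = 1240 days = 3.394 years.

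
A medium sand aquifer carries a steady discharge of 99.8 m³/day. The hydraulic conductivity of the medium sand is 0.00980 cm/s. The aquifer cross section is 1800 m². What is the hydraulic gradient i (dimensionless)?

0.00655

Convert K: 0.00980 cm/s × 864 = 8.467 m/day.
From Q = K·A·i, i = Q / (K·A) = 99.8 / (8.467 × 1800) = 0.006548.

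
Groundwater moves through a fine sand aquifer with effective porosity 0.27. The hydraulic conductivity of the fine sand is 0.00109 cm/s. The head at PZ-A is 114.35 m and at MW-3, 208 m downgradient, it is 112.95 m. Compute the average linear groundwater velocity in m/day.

0.0235

Convert K: 0.00109 cm/s × 864 = 0.9418 m/day.
Hydraulic gradient i = (114.35 − 112.95) / 208 = 1.4 / 208 = 0.006731.
Darcy flux q = K · i = 0.9418 × 0.006731 = 0.006339 m/day.
Seepage velocity v = q / n_e = 0.006339 / 0.27 = 0.02348 m/day.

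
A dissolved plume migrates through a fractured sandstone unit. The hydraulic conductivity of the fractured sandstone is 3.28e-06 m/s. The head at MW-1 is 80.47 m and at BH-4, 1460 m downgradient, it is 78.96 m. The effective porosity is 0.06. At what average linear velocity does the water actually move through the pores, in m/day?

0.00488

Convert K: 3.28e-06 m/s × 86400 = 0.2834 m/day.
Hydraulic gradient i = (80.47 − 78.96) / 1460 = 1.51 / 1460 = 0.001034.
Darcy flux q = K · i = 0.2834 × 0.001034 = 0.0002931 m/day.
Seepage velocity v = q / n_e = 0.0002931 / 0.06 = 0.004885 m/day.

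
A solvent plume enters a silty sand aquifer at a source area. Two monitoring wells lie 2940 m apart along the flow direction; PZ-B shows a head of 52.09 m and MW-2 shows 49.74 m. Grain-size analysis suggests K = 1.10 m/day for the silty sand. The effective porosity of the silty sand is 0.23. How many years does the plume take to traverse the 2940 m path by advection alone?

2110

Hydraulic gradient i = (52.09 − 49.74) / 2940 = 2.35 / 2940 = 0.0007993.
Darcy flux q = K · i = 1.100 × 0.0007993 = 0.0008793 m/day.
Seepage velocity v = q / n_e = 0.0008793 / 0.23 = 0.003823 m/day.
Travel time t = L / v = 2940 / 0.003823 = 7.691e+05 days = 2106 years.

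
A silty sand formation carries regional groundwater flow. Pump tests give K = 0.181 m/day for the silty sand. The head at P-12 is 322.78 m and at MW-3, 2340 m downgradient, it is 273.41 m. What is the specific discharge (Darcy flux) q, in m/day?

0.00382

Hydraulic gradient i = (322.78 − 273.41) / 2340 = 49.37 / 2340 = 0.02110.
Specific discharge q = K · i = 0.1810 × 0.02110 = 0.003819 m/day.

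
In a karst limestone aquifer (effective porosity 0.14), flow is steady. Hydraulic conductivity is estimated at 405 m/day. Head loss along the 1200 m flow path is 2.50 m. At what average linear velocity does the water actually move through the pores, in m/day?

6.03

Hydraulic gradient i = Δh / L = 2.50 / 1200 = 0.002083.
Darcy flux q = K · i = 405.0 × 0.002083 = 0.8438 m/day.
Seepage velocity v = q / n_e = 0.8438 / 0.14 = 6.027 m/day.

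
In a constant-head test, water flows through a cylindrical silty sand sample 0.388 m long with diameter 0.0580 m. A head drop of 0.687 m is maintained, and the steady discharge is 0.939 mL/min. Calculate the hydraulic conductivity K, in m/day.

0.289

Cross-sectional area A = π·(d/2)² = π × (0.0580/2)² = 0.002642 m².
Convert discharge: 0.939 mL/min = 1.565e-08 m³/s.
Darcy's law rearranged: K = Q·L / (A·Δh) = 1.565e-08 × 0.388 / (0.002642 × 0.687) = 3.345e-06 m/s = 0.2890 m/day.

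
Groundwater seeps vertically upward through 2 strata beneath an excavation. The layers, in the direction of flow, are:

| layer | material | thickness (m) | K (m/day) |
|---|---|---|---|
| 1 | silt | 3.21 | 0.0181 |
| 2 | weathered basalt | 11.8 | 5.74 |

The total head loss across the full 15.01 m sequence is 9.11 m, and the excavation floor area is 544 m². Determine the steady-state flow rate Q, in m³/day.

Flow is perpendicular to layering, so the layers act in series and the equivalent K is the thickness-weighted harmonic mean.
Total thickness L = 3.21 + 11.8 = 15.01 m.
Σ(b_i/K_i) = 3.21/0.0181 + 11.8/5.74 = 179.4 d.
K_eq = L / Σ(b_i/K_i) = 15.01 / 179.4 = 0.08367 m/day.
Q = K_eq · A · (Δh/L) = 0.08367 × 544 × (9.11/15.01) = 27.62 m³/day.

27.6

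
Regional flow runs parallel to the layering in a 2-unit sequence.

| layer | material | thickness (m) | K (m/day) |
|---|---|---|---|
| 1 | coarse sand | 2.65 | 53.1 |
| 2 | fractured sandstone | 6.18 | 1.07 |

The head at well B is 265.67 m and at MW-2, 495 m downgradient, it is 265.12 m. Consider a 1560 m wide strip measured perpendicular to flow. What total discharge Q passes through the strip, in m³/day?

Flow is parallel to layering, so each bed carries its own Darcy discharge and the transmissivities add.
Σ(K_i·b_i) = 53.1×2.65 + 1.07×6.18 = 147.3 m²/day.
Hydraulic gradient i = (265.67 − 265.12) / 495 = 0.55 / 495 = 0.001111.
Q = Σ(K_i·b_i) · W · i = 147.3 × 1560 × 0.001111 = 255.4 m³/day.

255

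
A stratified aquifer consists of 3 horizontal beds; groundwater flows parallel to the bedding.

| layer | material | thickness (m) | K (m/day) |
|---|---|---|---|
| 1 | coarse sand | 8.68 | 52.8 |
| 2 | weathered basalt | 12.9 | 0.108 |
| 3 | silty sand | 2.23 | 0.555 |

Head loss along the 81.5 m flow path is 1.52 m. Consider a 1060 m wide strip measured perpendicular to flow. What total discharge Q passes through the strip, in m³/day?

Flow is parallel to layering, so each bed carries its own Darcy discharge and the transmissivities add.
Σ(K_i·b_i) = 52.8×8.68 + 0.108×12.9 + 0.555×2.23 = 460.9 m²/day.
Hydraulic gradient i = Δh / L = 1.52 / 81.5 = 0.01865.
Q = Σ(K_i·b_i) · W · i = 460.9 × 1060 × 0.01865 = 9112 m³/day.

9110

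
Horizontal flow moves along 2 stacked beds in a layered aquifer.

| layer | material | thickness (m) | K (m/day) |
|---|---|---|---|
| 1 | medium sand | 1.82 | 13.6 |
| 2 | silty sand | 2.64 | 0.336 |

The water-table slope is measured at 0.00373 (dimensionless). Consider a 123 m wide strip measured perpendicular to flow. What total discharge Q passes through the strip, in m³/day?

Flow is parallel to layering, so each bed carries its own Darcy discharge and the transmissivities add.
Σ(K_i·b_i) = 13.6×1.82 + 0.336×2.64 = 25.64 m²/day.
Hydraulic gradient i = 0.00373.
Q = Σ(K_i·b_i) · W · i = 25.64 × 123 × 0.003730 = 11.76 m³/day.

11.8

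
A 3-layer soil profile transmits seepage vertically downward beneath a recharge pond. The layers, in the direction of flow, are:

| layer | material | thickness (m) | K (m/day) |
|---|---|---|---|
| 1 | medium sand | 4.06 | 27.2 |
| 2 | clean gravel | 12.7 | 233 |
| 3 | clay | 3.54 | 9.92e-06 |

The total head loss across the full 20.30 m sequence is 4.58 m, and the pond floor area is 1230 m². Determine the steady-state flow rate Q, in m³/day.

0.0158

Flow is perpendicular to layering, so the layers act in series and the equivalent K is the thickness-weighted harmonic mean.
Total thickness L = 4.06 + 12.7 + 3.54 = 20.30 m.
Σ(b_i/K_i) = 4.06/27.2 + 12.7/233 + 3.54/9.92e-06 = 3.569e+05 d.
K_eq = L / Σ(b_i/K_i) = 20.30 / 3.569e+05 = 5.689e-05 m/day.
Q = K_eq · A · (Δh/L) = 5.689e-05 × 1230 × (4.58/20.30) = 0.01579 m³/day.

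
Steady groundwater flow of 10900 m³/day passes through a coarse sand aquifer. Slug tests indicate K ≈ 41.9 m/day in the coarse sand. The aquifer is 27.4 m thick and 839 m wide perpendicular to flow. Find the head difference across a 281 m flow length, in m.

3.18

Cross-sectional area A = 839 × 27.4 = 22989 m².
From Q = K·A·i, i = Q / (K·A) = 10900 / (41.90 × 22989) = 0.01132.
Head loss Δh = i · L = 0.01132 × 281 = 3.180 m.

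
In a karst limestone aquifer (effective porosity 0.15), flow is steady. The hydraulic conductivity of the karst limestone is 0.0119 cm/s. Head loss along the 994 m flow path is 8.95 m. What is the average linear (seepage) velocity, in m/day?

Convert K: 0.0119 cm/s × 864 = 10.28 m/day.
Hydraulic gradient i = Δh / L = 8.95 / 994 = 0.009004.
Darcy flux q = K · i = 10.28 × 0.009004 = 0.09258 m/day.
Seepage velocity v = q / n_e = 0.09258 / 0.15 = 0.6172 m/day.

0.617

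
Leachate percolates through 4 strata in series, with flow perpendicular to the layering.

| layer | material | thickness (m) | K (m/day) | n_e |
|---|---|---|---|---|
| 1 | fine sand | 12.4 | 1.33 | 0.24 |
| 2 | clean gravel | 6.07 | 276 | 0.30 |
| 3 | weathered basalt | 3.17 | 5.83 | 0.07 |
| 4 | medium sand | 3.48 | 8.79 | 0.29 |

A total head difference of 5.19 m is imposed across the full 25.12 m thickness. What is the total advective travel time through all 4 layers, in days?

11.9

With flow normal to the layers, continuity requires the same specific discharge q through every layer.
Σ(b_i/K_i) = 12.4/1.33 + 6.07/276 + 3.17/5.83 + 3.48/8.79 = 10.28 d.
q = Δh / Σ(b_i/K_i) = 5.19 / 10.28 = 0.5046 m/day.
In each layer the seepage velocity is v_i = q/n_i, so the layer transit time is t_i = b_i·n_i / q:
  layer 1 (fine sand): t_1 = 12.4 × 0.24 / 0.5046 = 5.897 d
  layer 2 (clean gravel): t_2 = 6.07 × 0.30 / 0.5046 = 3.609 d
  layer 3 (weathered basalt): t_3 = 3.17 × 0.07 / 0.5046 = 0.4397 d
  layer 4 (medium sand): t_4 = 3.48 × 0.29 / 0.5046 = 2.000 d
Total t = Σ t_i = 11.95 days.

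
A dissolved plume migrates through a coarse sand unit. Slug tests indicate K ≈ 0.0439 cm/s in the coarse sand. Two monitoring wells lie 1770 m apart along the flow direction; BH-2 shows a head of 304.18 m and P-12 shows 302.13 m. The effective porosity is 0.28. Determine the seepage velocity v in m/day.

Convert K: 0.0439 cm/s × 864 = 37.93 m/day.
Hydraulic gradient i = (304.18 − 302.13) / 1770 = 2.05 / 1770 = 0.001158.
Darcy flux q = K · i = 37.93 × 0.001158 = 0.04393 m/day.
Seepage velocity v = q / n_e = 0.04393 / 0.28 = 0.1569 m/day.

0.157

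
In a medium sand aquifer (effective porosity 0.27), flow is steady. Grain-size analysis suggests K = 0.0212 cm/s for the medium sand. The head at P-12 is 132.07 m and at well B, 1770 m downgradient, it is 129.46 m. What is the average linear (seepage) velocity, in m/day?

Convert K: 0.0212 cm/s × 864 = 18.32 m/day.
Hydraulic gradient i = (132.07 − 129.46) / 1770 = 2.61 / 1770 = 0.001475.
Darcy flux q = K · i = 18.32 × 0.001475 = 0.02701 m/day.
Seepage velocity v = q / n_e = 0.02701 / 0.27 = 0.1000 m/day.

0.100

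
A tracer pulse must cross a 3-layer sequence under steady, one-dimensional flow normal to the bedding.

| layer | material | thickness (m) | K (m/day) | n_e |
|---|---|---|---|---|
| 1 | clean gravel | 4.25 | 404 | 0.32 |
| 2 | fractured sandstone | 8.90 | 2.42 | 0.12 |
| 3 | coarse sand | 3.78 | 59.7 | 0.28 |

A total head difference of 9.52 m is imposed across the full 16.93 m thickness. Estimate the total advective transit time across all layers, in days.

1.37

With flow normal to the layers, continuity requires the same specific discharge q through every layer.
Σ(b_i/K_i) = 4.25/404 + 8.90/2.42 + 3.78/59.7 = 3.752 d.
q = Δh / Σ(b_i/K_i) = 9.52 / 3.752 = 2.538 m/day.
In each layer the seepage velocity is v_i = q/n_i, so the layer transit time is t_i = b_i·n_i / q:
  layer 1 (clean gravel): t_1 = 4.25 × 0.32 / 2.538 = 0.5359 d
  layer 2 (fractured sandstone): t_2 = 8.90 × 0.12 / 2.538 = 0.4209 d
  layer 3 (coarse sand): t_3 = 3.78 × 0.28 / 2.538 = 0.4171 d
Total t = Σ t_i = 1.374 days.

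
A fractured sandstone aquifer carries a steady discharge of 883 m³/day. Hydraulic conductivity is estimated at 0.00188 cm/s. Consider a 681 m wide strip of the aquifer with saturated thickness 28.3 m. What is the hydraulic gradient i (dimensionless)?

0.0282

Convert K: 0.00188 cm/s × 864 = 1.624 m/day.
Cross-sectional area A = 681 × 28.3 = 19272 m².
From Q = K·A·i, i = Q / (K·A) = 883 / (1.624 × 19272) = 0.02821.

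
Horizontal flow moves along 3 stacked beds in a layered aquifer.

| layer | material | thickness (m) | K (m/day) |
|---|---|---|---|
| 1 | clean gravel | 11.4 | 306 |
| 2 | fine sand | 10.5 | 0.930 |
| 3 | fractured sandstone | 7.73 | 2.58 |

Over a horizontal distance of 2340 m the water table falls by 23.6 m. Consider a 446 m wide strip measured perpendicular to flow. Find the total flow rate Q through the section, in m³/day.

15800

Flow is parallel to layering, so each bed carries its own Darcy discharge and the transmissivities add.
Σ(K_i·b_i) = 306×11.4 + 0.930×10.5 + 2.58×7.73 = 3518 m²/day.
Hydraulic gradient i = Δh / L = 23.6 / 2340 = 0.01009.
Q = Σ(K_i·b_i) · W · i = 3518 × 446 × 0.01009 = 15825 m³/day.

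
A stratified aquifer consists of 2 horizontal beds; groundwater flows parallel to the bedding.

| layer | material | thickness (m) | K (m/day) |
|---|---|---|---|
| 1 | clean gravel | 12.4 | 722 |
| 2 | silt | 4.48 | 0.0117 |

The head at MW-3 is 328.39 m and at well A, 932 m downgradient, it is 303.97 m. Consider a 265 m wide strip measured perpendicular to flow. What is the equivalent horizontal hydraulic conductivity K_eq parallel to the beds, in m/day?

Flow is parallel to layering, so each bed carries its own Darcy discharge and the transmissivities add.
Σ(K_i·b_i) = 722×12.4 + 0.0117×4.48 = 8953 m²/day.
Total thickness b = 16.88 m, so K_eq = Σ(K_i·b_i)/b = 530.4 m/day.

530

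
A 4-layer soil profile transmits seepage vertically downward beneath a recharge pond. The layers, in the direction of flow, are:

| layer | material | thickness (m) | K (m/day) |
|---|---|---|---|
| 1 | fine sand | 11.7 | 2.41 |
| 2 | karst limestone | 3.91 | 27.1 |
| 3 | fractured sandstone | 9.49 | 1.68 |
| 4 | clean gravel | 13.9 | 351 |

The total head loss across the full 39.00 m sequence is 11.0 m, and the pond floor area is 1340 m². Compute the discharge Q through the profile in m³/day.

Flow is perpendicular to layering, so the layers act in series and the equivalent K is the thickness-weighted harmonic mean.
Total thickness L = 11.7 + 3.91 + 9.49 + 13.9 = 39.00 m.
Σ(b_i/K_i) = 11.7/2.41 + 3.91/27.1 + 9.49/1.68 + 13.9/351 = 10.69 d.
K_eq = L / Σ(b_i/K_i) = 39.00 / 10.69 = 3.649 m/day.
Q = K_eq · A · (Δh/L) = 3.649 × 1340 × (11.0/39.00) = 1379 m³/day.

1380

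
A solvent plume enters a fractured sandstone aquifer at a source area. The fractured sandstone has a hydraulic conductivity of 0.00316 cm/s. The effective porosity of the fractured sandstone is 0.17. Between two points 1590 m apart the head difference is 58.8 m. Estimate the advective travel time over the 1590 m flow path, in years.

7.33

Convert K: 0.00316 cm/s × 864 = 2.730 m/day.
Hydraulic gradient i = Δh / L = 58.8 / 1590 = 0.03698.
Darcy flux q = K · i = 2.730 × 0.03698 = 0.1010 m/day.
Seepage velocity v = q / n_e = 0.1010 / 0.17 = 0.5939 m/day.
Travel time t = L / v = 1590 / 0.5939 = 2677 days = 7.330 years.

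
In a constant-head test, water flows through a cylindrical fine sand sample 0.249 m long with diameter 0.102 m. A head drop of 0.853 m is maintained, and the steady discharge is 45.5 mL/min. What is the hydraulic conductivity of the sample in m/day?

2.34

Cross-sectional area A = π·(d/2)² = π × (0.102/2)² = 0.008171 m².
Convert discharge: 45.5 mL/min = 7.583e-07 m³/s.
Darcy's law rearranged: K = Q·L / (A·Δh) = 7.583e-07 × 0.249 / (0.008171 × 0.853) = 2.709e-05 m/s = 2.341 m/day.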